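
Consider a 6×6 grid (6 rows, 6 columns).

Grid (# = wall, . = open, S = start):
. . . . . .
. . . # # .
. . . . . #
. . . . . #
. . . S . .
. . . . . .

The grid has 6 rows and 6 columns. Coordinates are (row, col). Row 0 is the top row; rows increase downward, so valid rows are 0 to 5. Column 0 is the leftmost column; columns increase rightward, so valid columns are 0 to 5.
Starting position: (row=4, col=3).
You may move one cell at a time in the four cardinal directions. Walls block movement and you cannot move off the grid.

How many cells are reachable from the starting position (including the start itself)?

BFS flood-fill from (row=4, col=3):
  Distance 0: (row=4, col=3)
  Distance 1: (row=3, col=3), (row=4, col=2), (row=4, col=4), (row=5, col=3)
  Distance 2: (row=2, col=3), (row=3, col=2), (row=3, col=4), (row=4, col=1), (row=4, col=5), (row=5, col=2), (row=5, col=4)
  Distance 3: (row=2, col=2), (row=2, col=4), (row=3, col=1), (row=4, col=0), (row=5, col=1), (row=5, col=5)
  Distance 4: (row=1, col=2), (row=2, col=1), (row=3, col=0), (row=5, col=0)
  Distance 5: (row=0, col=2), (row=1, col=1), (row=2, col=0)
  Distance 6: (row=0, col=1), (row=0, col=3), (row=1, col=0)
  Distance 7: (row=0, col=0), (row=0, col=4)
  Distance 8: (row=0, col=5)
  Distance 9: (row=1, col=5)
Total reachable: 32 (grid has 32 open cells total)

Answer: Reachable cells: 32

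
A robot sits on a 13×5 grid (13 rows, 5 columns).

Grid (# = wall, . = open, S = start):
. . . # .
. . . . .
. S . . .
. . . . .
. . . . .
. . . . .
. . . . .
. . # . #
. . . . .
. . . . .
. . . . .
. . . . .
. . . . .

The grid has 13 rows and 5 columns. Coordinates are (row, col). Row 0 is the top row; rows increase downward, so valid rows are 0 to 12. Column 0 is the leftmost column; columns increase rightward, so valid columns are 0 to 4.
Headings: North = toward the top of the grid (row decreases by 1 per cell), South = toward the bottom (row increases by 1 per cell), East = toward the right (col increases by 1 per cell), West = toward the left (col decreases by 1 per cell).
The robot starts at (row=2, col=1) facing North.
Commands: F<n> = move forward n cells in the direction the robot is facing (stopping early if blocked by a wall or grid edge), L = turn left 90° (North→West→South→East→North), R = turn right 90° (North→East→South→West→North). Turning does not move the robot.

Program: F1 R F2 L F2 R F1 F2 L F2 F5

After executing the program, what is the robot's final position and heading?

Start: (row=2, col=1), facing North
  F1: move forward 1, now at (row=1, col=1)
  R: turn right, now facing East
  F2: move forward 2, now at (row=1, col=3)
  L: turn left, now facing North
  F2: move forward 0/2 (blocked), now at (row=1, col=3)
  R: turn right, now facing East
  F1: move forward 1, now at (row=1, col=4)
  F2: move forward 0/2 (blocked), now at (row=1, col=4)
  L: turn left, now facing North
  F2: move forward 1/2 (blocked), now at (row=0, col=4)
  F5: move forward 0/5 (blocked), now at (row=0, col=4)
Final: (row=0, col=4), facing North

Answer: Final position: (row=0, col=4), facing North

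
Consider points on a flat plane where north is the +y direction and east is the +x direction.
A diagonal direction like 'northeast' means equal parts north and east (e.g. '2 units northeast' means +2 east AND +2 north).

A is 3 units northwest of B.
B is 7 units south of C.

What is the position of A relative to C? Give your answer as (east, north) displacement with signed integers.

Answer: A is at (east=-3, north=-4) relative to C.

Derivation:
Place C at the origin (east=0, north=0).
  B is 7 units south of C: delta (east=+0, north=-7); B at (east=0, north=-7).
  A is 3 units northwest of B: delta (east=-3, north=+3); A at (east=-3, north=-4).
Therefore A relative to C: (east=-3, north=-4).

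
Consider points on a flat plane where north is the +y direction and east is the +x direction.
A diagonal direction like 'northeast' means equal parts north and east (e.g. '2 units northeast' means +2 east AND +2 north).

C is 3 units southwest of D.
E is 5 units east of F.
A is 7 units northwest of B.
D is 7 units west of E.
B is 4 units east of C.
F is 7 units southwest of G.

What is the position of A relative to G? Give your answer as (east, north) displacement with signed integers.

Answer: A is at (east=-15, north=-3) relative to G.

Derivation:
Place G at the origin (east=0, north=0).
  F is 7 units southwest of G: delta (east=-7, north=-7); F at (east=-7, north=-7).
  E is 5 units east of F: delta (east=+5, north=+0); E at (east=-2, north=-7).
  D is 7 units west of E: delta (east=-7, north=+0); D at (east=-9, north=-7).
  C is 3 units southwest of D: delta (east=-3, north=-3); C at (east=-12, north=-10).
  B is 4 units east of C: delta (east=+4, north=+0); B at (east=-8, north=-10).
  A is 7 units northwest of B: delta (east=-7, north=+7); A at (east=-15, north=-3).
Therefore A relative to G: (east=-15, north=-3).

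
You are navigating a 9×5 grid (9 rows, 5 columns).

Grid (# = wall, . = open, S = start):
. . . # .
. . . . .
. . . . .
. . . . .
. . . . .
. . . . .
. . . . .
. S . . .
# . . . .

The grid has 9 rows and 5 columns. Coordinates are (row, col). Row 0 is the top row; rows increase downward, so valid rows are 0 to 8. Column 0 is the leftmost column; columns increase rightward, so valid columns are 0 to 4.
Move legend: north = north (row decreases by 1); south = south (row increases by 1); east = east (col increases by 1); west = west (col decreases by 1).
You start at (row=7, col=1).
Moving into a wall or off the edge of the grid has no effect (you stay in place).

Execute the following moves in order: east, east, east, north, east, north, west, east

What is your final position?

Start: (row=7, col=1)
  east (east): (row=7, col=1) -> (row=7, col=2)
  east (east): (row=7, col=2) -> (row=7, col=3)
  east (east): (row=7, col=3) -> (row=7, col=4)
  north (north): (row=7, col=4) -> (row=6, col=4)
  east (east): blocked, stay at (row=6, col=4)
  north (north): (row=6, col=4) -> (row=5, col=4)
  west (west): (row=5, col=4) -> (row=5, col=3)
  east (east): (row=5, col=3) -> (row=5, col=4)
Final: (row=5, col=4)

Answer: Final position: (row=5, col=4)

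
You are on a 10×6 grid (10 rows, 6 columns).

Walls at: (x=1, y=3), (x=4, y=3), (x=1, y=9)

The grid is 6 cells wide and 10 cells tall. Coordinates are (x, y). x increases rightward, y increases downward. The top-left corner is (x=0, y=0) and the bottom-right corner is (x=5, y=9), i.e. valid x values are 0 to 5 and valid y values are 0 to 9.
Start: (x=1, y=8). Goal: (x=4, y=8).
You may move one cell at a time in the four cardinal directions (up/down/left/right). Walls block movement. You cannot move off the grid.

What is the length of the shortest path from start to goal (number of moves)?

Answer: Shortest path length: 3

Derivation:
BFS from (x=1, y=8) until reaching (x=4, y=8):
  Distance 0: (x=1, y=8)
  Distance 1: (x=1, y=7), (x=0, y=8), (x=2, y=8)
  Distance 2: (x=1, y=6), (x=0, y=7), (x=2, y=7), (x=3, y=8), (x=0, y=9), (x=2, y=9)
  Distance 3: (x=1, y=5), (x=0, y=6), (x=2, y=6), (x=3, y=7), (x=4, y=8), (x=3, y=9)  <- goal reached here
One shortest path (3 moves): (x=1, y=8) -> (x=2, y=8) -> (x=3, y=8) -> (x=4, y=8)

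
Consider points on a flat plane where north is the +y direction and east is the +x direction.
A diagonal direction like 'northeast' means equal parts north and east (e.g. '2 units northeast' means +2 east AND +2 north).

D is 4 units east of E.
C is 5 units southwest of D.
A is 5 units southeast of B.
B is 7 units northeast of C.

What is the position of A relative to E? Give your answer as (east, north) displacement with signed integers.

Place E at the origin (east=0, north=0).
  D is 4 units east of E: delta (east=+4, north=+0); D at (east=4, north=0).
  C is 5 units southwest of D: delta (east=-5, north=-5); C at (east=-1, north=-5).
  B is 7 units northeast of C: delta (east=+7, north=+7); B at (east=6, north=2).
  A is 5 units southeast of B: delta (east=+5, north=-5); A at (east=11, north=-3).
Therefore A relative to E: (east=11, north=-3).

Answer: A is at (east=11, north=-3) relative to E.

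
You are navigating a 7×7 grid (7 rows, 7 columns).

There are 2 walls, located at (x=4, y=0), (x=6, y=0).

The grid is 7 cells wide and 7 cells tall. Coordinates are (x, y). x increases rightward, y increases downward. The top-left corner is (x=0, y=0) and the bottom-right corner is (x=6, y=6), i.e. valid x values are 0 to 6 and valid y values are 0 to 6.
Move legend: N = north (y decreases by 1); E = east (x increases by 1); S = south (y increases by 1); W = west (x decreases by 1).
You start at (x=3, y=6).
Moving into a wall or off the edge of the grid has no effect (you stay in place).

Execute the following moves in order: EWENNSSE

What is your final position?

Start: (x=3, y=6)
  E (east): (x=3, y=6) -> (x=4, y=6)
  W (west): (x=4, y=6) -> (x=3, y=6)
  E (east): (x=3, y=6) -> (x=4, y=6)
  N (north): (x=4, y=6) -> (x=4, y=5)
  N (north): (x=4, y=5) -> (x=4, y=4)
  S (south): (x=4, y=4) -> (x=4, y=5)
  S (south): (x=4, y=5) -> (x=4, y=6)
  E (east): (x=4, y=6) -> (x=5, y=6)
Final: (x=5, y=6)

Answer: Final position: (x=5, y=6)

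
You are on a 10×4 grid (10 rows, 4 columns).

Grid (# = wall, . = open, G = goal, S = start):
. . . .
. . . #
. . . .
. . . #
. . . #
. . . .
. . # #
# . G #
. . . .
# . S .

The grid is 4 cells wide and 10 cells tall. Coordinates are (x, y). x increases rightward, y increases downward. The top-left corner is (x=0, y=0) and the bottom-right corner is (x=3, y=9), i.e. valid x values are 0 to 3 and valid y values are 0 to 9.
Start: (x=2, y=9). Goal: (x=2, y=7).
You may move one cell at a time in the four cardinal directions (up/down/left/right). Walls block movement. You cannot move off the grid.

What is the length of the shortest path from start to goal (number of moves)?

BFS from (x=2, y=9) until reaching (x=2, y=7):
  Distance 0: (x=2, y=9)
  Distance 1: (x=2, y=8), (x=1, y=9), (x=3, y=9)
  Distance 2: (x=2, y=7), (x=1, y=8), (x=3, y=8)  <- goal reached here
One shortest path (2 moves): (x=2, y=9) -> (x=2, y=8) -> (x=2, y=7)

Answer: Shortest path length: 2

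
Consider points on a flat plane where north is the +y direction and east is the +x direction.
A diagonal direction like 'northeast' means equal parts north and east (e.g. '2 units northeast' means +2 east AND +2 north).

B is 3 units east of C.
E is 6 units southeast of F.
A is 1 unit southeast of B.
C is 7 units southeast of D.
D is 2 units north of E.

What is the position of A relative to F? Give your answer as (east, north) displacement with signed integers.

Answer: A is at (east=17, north=-12) relative to F.

Derivation:
Place F at the origin (east=0, north=0).
  E is 6 units southeast of F: delta (east=+6, north=-6); E at (east=6, north=-6).
  D is 2 units north of E: delta (east=+0, north=+2); D at (east=6, north=-4).
  C is 7 units southeast of D: delta (east=+7, north=-7); C at (east=13, north=-11).
  B is 3 units east of C: delta (east=+3, north=+0); B at (east=16, north=-11).
  A is 1 unit southeast of B: delta (east=+1, north=-1); A at (east=17, north=-12).
Therefore A relative to F: (east=17, north=-12).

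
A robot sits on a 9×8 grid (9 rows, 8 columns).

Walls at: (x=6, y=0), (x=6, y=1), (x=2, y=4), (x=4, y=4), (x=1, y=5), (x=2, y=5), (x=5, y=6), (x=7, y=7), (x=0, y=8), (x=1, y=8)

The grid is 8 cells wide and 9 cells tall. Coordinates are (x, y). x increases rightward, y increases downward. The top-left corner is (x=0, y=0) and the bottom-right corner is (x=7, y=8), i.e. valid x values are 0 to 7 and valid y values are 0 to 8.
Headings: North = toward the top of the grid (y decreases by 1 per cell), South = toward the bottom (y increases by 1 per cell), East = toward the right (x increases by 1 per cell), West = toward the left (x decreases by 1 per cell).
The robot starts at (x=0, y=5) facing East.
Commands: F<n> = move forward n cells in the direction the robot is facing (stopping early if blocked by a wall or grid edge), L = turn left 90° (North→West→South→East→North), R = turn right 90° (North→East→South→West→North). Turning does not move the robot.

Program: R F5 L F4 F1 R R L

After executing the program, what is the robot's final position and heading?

Answer: Final position: (x=5, y=7), facing South

Derivation:
Start: (x=0, y=5), facing East
  R: turn right, now facing South
  F5: move forward 2/5 (blocked), now at (x=0, y=7)
  L: turn left, now facing East
  F4: move forward 4, now at (x=4, y=7)
  F1: move forward 1, now at (x=5, y=7)
  R: turn right, now facing South
  R: turn right, now facing West
  L: turn left, now facing South
Final: (x=5, y=7), facing South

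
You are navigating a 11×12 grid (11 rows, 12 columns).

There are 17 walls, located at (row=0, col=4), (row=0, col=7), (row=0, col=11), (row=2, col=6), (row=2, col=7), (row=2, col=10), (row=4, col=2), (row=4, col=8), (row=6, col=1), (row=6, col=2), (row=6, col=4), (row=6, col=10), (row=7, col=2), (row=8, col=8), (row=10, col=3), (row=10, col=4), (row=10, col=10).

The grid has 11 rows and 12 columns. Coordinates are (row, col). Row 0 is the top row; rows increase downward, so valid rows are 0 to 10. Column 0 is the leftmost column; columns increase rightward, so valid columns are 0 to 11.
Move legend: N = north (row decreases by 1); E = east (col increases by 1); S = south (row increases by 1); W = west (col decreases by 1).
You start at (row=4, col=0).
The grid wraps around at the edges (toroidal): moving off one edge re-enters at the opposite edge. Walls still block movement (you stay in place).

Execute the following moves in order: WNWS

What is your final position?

Start: (row=4, col=0)
  W (west): (row=4, col=0) -> (row=4, col=11)
  N (north): (row=4, col=11) -> (row=3, col=11)
  W (west): (row=3, col=11) -> (row=3, col=10)
  S (south): (row=3, col=10) -> (row=4, col=10)
Final: (row=4, col=10)

Answer: Final position: (row=4, col=10)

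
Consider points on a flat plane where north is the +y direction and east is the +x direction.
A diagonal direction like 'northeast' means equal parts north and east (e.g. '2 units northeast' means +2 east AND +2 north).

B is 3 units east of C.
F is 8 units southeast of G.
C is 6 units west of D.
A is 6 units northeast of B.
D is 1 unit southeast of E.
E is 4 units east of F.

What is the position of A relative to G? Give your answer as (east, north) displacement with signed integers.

Place G at the origin (east=0, north=0).
  F is 8 units southeast of G: delta (east=+8, north=-8); F at (east=8, north=-8).
  E is 4 units east of F: delta (east=+4, north=+0); E at (east=12, north=-8).
  D is 1 unit southeast of E: delta (east=+1, north=-1); D at (east=13, north=-9).
  C is 6 units west of D: delta (east=-6, north=+0); C at (east=7, north=-9).
  B is 3 units east of C: delta (east=+3, north=+0); B at (east=10, north=-9).
  A is 6 units northeast of B: delta (east=+6, north=+6); A at (east=16, north=-3).
Therefore A relative to G: (east=16, north=-3).

Answer: A is at (east=16, north=-3) relative to G.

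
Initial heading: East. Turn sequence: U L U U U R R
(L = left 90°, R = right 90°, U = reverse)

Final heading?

Answer: Final heading: South

Derivation:
Start: East
  U (U-turn (180°)) -> West
  L (left (90° counter-clockwise)) -> South
  U (U-turn (180°)) -> North
  U (U-turn (180°)) -> South
  U (U-turn (180°)) -> North
  R (right (90° clockwise)) -> East
  R (right (90° clockwise)) -> South
Final: South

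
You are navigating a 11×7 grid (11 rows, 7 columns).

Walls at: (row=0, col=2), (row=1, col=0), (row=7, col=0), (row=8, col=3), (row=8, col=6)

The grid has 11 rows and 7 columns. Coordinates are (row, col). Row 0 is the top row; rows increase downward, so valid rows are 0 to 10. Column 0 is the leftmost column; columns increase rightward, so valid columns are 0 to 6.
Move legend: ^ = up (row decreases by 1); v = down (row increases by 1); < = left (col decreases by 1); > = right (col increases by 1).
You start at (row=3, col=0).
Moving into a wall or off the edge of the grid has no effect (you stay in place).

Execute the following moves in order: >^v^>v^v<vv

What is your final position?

Answer: Final position: (row=5, col=1)

Derivation:
Start: (row=3, col=0)
  > (right): (row=3, col=0) -> (row=3, col=1)
  ^ (up): (row=3, col=1) -> (row=2, col=1)
  v (down): (row=2, col=1) -> (row=3, col=1)
  ^ (up): (row=3, col=1) -> (row=2, col=1)
  > (right): (row=2, col=1) -> (row=2, col=2)
  v (down): (row=2, col=2) -> (row=3, col=2)
  ^ (up): (row=3, col=2) -> (row=2, col=2)
  v (down): (row=2, col=2) -> (row=3, col=2)
  < (left): (row=3, col=2) -> (row=3, col=1)
  v (down): (row=3, col=1) -> (row=4, col=1)
  v (down): (row=4, col=1) -> (row=5, col=1)
Final: (row=5, col=1)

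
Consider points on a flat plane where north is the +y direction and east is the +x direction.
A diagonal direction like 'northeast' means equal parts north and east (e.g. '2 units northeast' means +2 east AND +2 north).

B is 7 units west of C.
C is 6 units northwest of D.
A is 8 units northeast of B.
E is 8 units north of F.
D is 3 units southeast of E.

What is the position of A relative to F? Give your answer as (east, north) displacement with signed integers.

Place F at the origin (east=0, north=0).
  E is 8 units north of F: delta (east=+0, north=+8); E at (east=0, north=8).
  D is 3 units southeast of E: delta (east=+3, north=-3); D at (east=3, north=5).
  C is 6 units northwest of D: delta (east=-6, north=+6); C at (east=-3, north=11).
  B is 7 units west of C: delta (east=-7, north=+0); B at (east=-10, north=11).
  A is 8 units northeast of B: delta (east=+8, north=+8); A at (east=-2, north=19).
Therefore A relative to F: (east=-2, north=19).

Answer: A is at (east=-2, north=19) relative to F.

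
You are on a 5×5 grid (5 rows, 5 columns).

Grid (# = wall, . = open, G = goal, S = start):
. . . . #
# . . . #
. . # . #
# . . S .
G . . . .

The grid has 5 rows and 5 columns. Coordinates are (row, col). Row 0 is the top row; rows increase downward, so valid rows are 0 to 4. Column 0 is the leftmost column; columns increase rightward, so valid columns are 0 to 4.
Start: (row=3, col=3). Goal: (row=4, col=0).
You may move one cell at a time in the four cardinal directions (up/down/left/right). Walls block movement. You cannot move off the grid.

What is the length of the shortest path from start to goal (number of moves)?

BFS from (row=3, col=3) until reaching (row=4, col=0):
  Distance 0: (row=3, col=3)
  Distance 1: (row=2, col=3), (row=3, col=2), (row=3, col=4), (row=4, col=3)
  Distance 2: (row=1, col=3), (row=3, col=1), (row=4, col=2), (row=4, col=4)
  Distance 3: (row=0, col=3), (row=1, col=2), (row=2, col=1), (row=4, col=1)
  Distance 4: (row=0, col=2), (row=1, col=1), (row=2, col=0), (row=4, col=0)  <- goal reached here
One shortest path (4 moves): (row=3, col=3) -> (row=3, col=2) -> (row=3, col=1) -> (row=4, col=1) -> (row=4, col=0)

Answer: Shortest path length: 4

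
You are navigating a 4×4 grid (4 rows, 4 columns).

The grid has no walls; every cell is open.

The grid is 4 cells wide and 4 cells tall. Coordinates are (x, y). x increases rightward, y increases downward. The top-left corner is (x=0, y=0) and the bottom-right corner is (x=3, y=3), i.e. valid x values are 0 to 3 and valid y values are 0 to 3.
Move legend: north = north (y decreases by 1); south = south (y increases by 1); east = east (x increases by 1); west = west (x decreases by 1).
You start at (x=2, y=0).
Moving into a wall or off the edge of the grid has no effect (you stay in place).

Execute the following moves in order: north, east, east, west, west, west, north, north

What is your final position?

Answer: Final position: (x=0, y=0)

Derivation:
Start: (x=2, y=0)
  north (north): blocked, stay at (x=2, y=0)
  east (east): (x=2, y=0) -> (x=3, y=0)
  east (east): blocked, stay at (x=3, y=0)
  west (west): (x=3, y=0) -> (x=2, y=0)
  west (west): (x=2, y=0) -> (x=1, y=0)
  west (west): (x=1, y=0) -> (x=0, y=0)
  north (north): blocked, stay at (x=0, y=0)
  north (north): blocked, stay at (x=0, y=0)
Final: (x=0, y=0)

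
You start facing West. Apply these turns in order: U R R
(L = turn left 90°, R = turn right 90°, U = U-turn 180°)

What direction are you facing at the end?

Start: West
  U (U-turn (180°)) -> East
  R (right (90° clockwise)) -> South
  R (right (90° clockwise)) -> West
Final: West

Answer: Final heading: West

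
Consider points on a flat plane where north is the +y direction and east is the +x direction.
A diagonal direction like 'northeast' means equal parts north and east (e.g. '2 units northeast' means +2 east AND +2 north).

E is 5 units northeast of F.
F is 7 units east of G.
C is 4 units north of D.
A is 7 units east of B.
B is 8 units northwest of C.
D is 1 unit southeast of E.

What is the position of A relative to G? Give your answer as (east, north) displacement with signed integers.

Answer: A is at (east=12, north=16) relative to G.

Derivation:
Place G at the origin (east=0, north=0).
  F is 7 units east of G: delta (east=+7, north=+0); F at (east=7, north=0).
  E is 5 units northeast of F: delta (east=+5, north=+5); E at (east=12, north=5).
  D is 1 unit southeast of E: delta (east=+1, north=-1); D at (east=13, north=4).
  C is 4 units north of D: delta (east=+0, north=+4); C at (east=13, north=8).
  B is 8 units northwest of C: delta (east=-8, north=+8); B at (east=5, north=16).
  A is 7 units east of B: delta (east=+7, north=+0); A at (east=12, north=16).
Therefore A relative to G: (east=12, north=16).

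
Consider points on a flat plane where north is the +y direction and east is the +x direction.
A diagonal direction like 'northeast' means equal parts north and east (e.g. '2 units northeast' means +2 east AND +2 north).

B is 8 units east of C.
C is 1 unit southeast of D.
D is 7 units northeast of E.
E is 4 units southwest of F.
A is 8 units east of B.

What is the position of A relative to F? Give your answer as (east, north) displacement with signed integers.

Answer: A is at (east=20, north=2) relative to F.

Derivation:
Place F at the origin (east=0, north=0).
  E is 4 units southwest of F: delta (east=-4, north=-4); E at (east=-4, north=-4).
  D is 7 units northeast of E: delta (east=+7, north=+7); D at (east=3, north=3).
  C is 1 unit southeast of D: delta (east=+1, north=-1); C at (east=4, north=2).
  B is 8 units east of C: delta (east=+8, north=+0); B at (east=12, north=2).
  A is 8 units east of B: delta (east=+8, north=+0); A at (east=20, north=2).
Therefore A relative to F: (east=20, north=2).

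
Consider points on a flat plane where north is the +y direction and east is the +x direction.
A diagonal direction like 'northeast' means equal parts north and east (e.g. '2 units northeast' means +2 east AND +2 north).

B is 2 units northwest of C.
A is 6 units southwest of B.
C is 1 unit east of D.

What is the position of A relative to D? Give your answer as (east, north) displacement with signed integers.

Place D at the origin (east=0, north=0).
  C is 1 unit east of D: delta (east=+1, north=+0); C at (east=1, north=0).
  B is 2 units northwest of C: delta (east=-2, north=+2); B at (east=-1, north=2).
  A is 6 units southwest of B: delta (east=-6, north=-6); A at (east=-7, north=-4).
Therefore A relative to D: (east=-7, north=-4).

Answer: A is at (east=-7, north=-4) relative to D.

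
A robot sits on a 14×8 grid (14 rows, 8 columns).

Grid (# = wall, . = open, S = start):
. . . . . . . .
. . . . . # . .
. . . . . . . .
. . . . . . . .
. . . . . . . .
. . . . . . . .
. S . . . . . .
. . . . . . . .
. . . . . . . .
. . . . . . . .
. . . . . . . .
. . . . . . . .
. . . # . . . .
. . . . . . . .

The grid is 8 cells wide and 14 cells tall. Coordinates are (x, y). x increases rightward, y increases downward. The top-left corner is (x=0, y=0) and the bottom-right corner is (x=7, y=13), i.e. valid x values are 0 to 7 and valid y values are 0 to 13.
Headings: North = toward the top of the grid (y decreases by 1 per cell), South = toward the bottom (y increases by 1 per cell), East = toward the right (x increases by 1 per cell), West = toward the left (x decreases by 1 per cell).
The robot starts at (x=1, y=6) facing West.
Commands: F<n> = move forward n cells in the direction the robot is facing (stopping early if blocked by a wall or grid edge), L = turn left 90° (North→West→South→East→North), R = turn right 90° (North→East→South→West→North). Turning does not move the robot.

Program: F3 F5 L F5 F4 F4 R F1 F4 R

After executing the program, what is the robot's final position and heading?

Answer: Final position: (x=0, y=13), facing North

Derivation:
Start: (x=1, y=6), facing West
  F3: move forward 1/3 (blocked), now at (x=0, y=6)
  F5: move forward 0/5 (blocked), now at (x=0, y=6)
  L: turn left, now facing South
  F5: move forward 5, now at (x=0, y=11)
  F4: move forward 2/4 (blocked), now at (x=0, y=13)
  F4: move forward 0/4 (blocked), now at (x=0, y=13)
  R: turn right, now facing West
  F1: move forward 0/1 (blocked), now at (x=0, y=13)
  F4: move forward 0/4 (blocked), now at (x=0, y=13)
  R: turn right, now facing North
Final: (x=0, y=13), facing North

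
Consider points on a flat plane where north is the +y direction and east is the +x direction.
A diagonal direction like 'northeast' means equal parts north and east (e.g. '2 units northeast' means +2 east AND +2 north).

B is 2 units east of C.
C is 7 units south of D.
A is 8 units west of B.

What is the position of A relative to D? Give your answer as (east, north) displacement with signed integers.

Answer: A is at (east=-6, north=-7) relative to D.

Derivation:
Place D at the origin (east=0, north=0).
  C is 7 units south of D: delta (east=+0, north=-7); C at (east=0, north=-7).
  B is 2 units east of C: delta (east=+2, north=+0); B at (east=2, north=-7).
  A is 8 units west of B: delta (east=-8, north=+0); A at (east=-6, north=-7).
Therefore A relative to D: (east=-6, north=-7).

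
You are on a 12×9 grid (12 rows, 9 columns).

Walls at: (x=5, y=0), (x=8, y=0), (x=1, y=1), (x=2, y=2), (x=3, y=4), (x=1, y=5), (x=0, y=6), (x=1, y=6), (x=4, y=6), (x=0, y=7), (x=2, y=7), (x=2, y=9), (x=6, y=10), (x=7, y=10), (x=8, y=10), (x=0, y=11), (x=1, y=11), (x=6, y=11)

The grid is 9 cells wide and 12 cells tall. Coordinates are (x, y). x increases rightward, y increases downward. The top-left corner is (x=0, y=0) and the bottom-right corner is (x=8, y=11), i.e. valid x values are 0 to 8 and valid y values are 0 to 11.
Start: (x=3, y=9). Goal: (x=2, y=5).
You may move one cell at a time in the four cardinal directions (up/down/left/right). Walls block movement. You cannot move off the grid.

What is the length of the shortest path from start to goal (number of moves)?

BFS from (x=3, y=9) until reaching (x=2, y=5):
  Distance 0: (x=3, y=9)
  Distance 1: (x=3, y=8), (x=4, y=9), (x=3, y=10)
  Distance 2: (x=3, y=7), (x=2, y=8), (x=4, y=8), (x=5, y=9), (x=2, y=10), (x=4, y=10), (x=3, y=11)
  Distance 3: (x=3, y=6), (x=4, y=7), (x=1, y=8), (x=5, y=8), (x=6, y=9), (x=1, y=10), (x=5, y=10), (x=2, y=11), (x=4, y=11)
  Distance 4: (x=3, y=5), (x=2, y=6), (x=1, y=7), (x=5, y=7), (x=0, y=8), (x=6, y=8), (x=1, y=9), (x=7, y=9), (x=0, y=10), (x=5, y=11)
  Distance 5: (x=2, y=5), (x=4, y=5), (x=5, y=6), (x=6, y=7), (x=7, y=8), (x=0, y=9), (x=8, y=9)  <- goal reached here
One shortest path (5 moves): (x=3, y=9) -> (x=3, y=8) -> (x=3, y=7) -> (x=3, y=6) -> (x=2, y=6) -> (x=2, y=5)

Answer: Shortest path length: 5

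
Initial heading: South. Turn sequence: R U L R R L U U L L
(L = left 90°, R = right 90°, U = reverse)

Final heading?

Start: South
  R (right (90° clockwise)) -> West
  U (U-turn (180°)) -> East
  L (left (90° counter-clockwise)) -> North
  R (right (90° clockwise)) -> East
  R (right (90° clockwise)) -> South
  L (left (90° counter-clockwise)) -> East
  U (U-turn (180°)) -> West
  U (U-turn (180°)) -> East
  L (left (90° counter-clockwise)) -> North
  L (left (90° counter-clockwise)) -> West
Final: West

Answer: Final heading: West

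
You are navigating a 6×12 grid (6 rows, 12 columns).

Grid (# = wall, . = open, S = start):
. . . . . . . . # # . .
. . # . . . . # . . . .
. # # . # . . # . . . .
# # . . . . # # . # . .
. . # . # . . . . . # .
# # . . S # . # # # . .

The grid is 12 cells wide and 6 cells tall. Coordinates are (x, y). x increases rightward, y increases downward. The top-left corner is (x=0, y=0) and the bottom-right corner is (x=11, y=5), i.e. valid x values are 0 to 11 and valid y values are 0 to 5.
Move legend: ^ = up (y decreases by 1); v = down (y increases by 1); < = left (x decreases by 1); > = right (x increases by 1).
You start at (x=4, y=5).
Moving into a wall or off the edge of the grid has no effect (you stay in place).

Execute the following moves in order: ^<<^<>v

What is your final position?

Start: (x=4, y=5)
  ^ (up): blocked, stay at (x=4, y=5)
  < (left): (x=4, y=5) -> (x=3, y=5)
  < (left): (x=3, y=5) -> (x=2, y=5)
  ^ (up): blocked, stay at (x=2, y=5)
  < (left): blocked, stay at (x=2, y=5)
  > (right): (x=2, y=5) -> (x=3, y=5)
  v (down): blocked, stay at (x=3, y=5)
Final: (x=3, y=5)

Answer: Final position: (x=3, y=5)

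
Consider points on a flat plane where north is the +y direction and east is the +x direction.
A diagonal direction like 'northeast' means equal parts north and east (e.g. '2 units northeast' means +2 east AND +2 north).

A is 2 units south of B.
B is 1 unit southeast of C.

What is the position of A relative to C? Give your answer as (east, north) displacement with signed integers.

Answer: A is at (east=1, north=-3) relative to C.

Derivation:
Place C at the origin (east=0, north=0).
  B is 1 unit southeast of C: delta (east=+1, north=-1); B at (east=1, north=-1).
  A is 2 units south of B: delta (east=+0, north=-2); A at (east=1, north=-3).
Therefore A relative to C: (east=1, north=-3).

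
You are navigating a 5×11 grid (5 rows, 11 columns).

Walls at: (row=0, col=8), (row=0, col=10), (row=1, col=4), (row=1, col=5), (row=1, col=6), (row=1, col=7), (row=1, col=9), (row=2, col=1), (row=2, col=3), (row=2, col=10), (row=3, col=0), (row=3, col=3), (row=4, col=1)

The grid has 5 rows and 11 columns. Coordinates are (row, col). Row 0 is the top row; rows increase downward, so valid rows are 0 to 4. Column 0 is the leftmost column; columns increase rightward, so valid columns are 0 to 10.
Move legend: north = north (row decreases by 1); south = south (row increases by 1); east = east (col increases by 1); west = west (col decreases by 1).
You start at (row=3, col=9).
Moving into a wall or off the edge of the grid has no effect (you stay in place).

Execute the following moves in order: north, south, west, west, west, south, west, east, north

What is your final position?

Start: (row=3, col=9)
  north (north): (row=3, col=9) -> (row=2, col=9)
  south (south): (row=2, col=9) -> (row=3, col=9)
  west (west): (row=3, col=9) -> (row=3, col=8)
  west (west): (row=3, col=8) -> (row=3, col=7)
  west (west): (row=3, col=7) -> (row=3, col=6)
  south (south): (row=3, col=6) -> (row=4, col=6)
  west (west): (row=4, col=6) -> (row=4, col=5)
  east (east): (row=4, col=5) -> (row=4, col=6)
  north (north): (row=4, col=6) -> (row=3, col=6)
Final: (row=3, col=6)

Answer: Final position: (row=3, col=6)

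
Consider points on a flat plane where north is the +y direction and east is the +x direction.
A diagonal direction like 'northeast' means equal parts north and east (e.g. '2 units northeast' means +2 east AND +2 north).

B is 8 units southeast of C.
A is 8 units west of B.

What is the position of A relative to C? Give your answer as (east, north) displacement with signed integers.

Place C at the origin (east=0, north=0).
  B is 8 units southeast of C: delta (east=+8, north=-8); B at (east=8, north=-8).
  A is 8 units west of B: delta (east=-8, north=+0); A at (east=0, north=-8).
Therefore A relative to C: (east=0, north=-8).

Answer: A is at (east=0, north=-8) relative to C.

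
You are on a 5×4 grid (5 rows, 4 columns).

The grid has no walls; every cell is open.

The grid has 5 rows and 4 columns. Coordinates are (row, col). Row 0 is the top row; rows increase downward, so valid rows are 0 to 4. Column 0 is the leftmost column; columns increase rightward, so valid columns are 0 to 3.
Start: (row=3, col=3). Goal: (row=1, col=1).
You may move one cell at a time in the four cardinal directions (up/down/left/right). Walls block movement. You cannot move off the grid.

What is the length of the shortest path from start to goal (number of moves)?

BFS from (row=3, col=3) until reaching (row=1, col=1):
  Distance 0: (row=3, col=3)
  Distance 1: (row=2, col=3), (row=3, col=2), (row=4, col=3)
  Distance 2: (row=1, col=3), (row=2, col=2), (row=3, col=1), (row=4, col=2)
  Distance 3: (row=0, col=3), (row=1, col=2), (row=2, col=1), (row=3, col=0), (row=4, col=1)
  Distance 4: (row=0, col=2), (row=1, col=1), (row=2, col=0), (row=4, col=0)  <- goal reached here
One shortest path (4 moves): (row=3, col=3) -> (row=3, col=2) -> (row=3, col=1) -> (row=2, col=1) -> (row=1, col=1)

Answer: Shortest path length: 4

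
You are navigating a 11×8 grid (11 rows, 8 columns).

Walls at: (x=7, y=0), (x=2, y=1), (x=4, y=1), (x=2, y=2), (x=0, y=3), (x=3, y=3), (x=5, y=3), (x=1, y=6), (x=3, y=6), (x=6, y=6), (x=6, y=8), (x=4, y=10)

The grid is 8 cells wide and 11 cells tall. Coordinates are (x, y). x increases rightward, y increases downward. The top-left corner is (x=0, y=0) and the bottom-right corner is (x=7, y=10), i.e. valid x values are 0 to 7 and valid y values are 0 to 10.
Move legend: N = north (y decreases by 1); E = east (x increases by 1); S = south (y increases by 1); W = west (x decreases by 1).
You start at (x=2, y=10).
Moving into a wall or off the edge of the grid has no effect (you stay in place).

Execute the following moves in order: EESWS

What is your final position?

Start: (x=2, y=10)
  E (east): (x=2, y=10) -> (x=3, y=10)
  E (east): blocked, stay at (x=3, y=10)
  S (south): blocked, stay at (x=3, y=10)
  W (west): (x=3, y=10) -> (x=2, y=10)
  S (south): blocked, stay at (x=2, y=10)
Final: (x=2, y=10)

Answer: Final position: (x=2, y=10)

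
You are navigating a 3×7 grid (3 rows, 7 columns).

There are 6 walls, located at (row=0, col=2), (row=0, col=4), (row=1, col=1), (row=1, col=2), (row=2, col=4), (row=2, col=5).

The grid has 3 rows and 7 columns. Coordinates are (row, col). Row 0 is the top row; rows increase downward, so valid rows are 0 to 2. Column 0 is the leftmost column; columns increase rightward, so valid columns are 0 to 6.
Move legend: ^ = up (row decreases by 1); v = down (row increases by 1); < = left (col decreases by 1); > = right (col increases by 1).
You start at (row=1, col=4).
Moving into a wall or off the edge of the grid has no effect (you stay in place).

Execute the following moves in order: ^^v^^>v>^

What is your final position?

Start: (row=1, col=4)
  ^ (up): blocked, stay at (row=1, col=4)
  ^ (up): blocked, stay at (row=1, col=4)
  v (down): blocked, stay at (row=1, col=4)
  ^ (up): blocked, stay at (row=1, col=4)
  ^ (up): blocked, stay at (row=1, col=4)
  > (right): (row=1, col=4) -> (row=1, col=5)
  v (down): blocked, stay at (row=1, col=5)
  > (right): (row=1, col=5) -> (row=1, col=6)
  ^ (up): (row=1, col=6) -> (row=0, col=6)
Final: (row=0, col=6)

Answer: Final position: (row=0, col=6)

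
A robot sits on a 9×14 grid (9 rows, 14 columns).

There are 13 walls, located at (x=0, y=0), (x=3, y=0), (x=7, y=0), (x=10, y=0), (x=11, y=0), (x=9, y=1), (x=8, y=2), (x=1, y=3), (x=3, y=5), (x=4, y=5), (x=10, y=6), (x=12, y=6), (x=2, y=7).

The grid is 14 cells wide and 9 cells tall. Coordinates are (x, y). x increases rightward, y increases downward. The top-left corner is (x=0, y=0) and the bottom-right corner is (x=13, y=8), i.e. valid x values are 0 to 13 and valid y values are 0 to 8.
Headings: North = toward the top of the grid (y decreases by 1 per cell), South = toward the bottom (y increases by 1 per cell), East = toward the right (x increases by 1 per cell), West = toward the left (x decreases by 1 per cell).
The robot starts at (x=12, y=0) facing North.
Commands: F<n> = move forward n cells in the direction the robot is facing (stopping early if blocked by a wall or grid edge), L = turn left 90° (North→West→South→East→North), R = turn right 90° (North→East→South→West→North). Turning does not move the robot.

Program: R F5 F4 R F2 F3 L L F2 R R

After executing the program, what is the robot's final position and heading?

Answer: Final position: (x=13, y=3), facing South

Derivation:
Start: (x=12, y=0), facing North
  R: turn right, now facing East
  F5: move forward 1/5 (blocked), now at (x=13, y=0)
  F4: move forward 0/4 (blocked), now at (x=13, y=0)
  R: turn right, now facing South
  F2: move forward 2, now at (x=13, y=2)
  F3: move forward 3, now at (x=13, y=5)
  L: turn left, now facing East
  L: turn left, now facing North
  F2: move forward 2, now at (x=13, y=3)
  R: turn right, now facing East
  R: turn right, now facing South
Final: (x=13, y=3), facing South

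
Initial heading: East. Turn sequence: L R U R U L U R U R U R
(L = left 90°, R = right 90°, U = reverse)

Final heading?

Start: East
  L (left (90° counter-clockwise)) -> North
  R (right (90° clockwise)) -> East
  U (U-turn (180°)) -> West
  R (right (90° clockwise)) -> North
  U (U-turn (180°)) -> South
  L (left (90° counter-clockwise)) -> East
  U (U-turn (180°)) -> West
  R (right (90° clockwise)) -> North
  U (U-turn (180°)) -> South
  R (right (90° clockwise)) -> West
  U (U-turn (180°)) -> East
  R (right (90° clockwise)) -> South
Final: South

Answer: Final heading: South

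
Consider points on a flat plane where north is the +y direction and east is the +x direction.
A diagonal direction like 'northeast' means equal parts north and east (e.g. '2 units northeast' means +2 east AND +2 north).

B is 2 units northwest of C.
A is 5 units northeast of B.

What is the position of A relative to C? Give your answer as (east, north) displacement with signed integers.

Answer: A is at (east=3, north=7) relative to C.

Derivation:
Place C at the origin (east=0, north=0).
  B is 2 units northwest of C: delta (east=-2, north=+2); B at (east=-2, north=2).
  A is 5 units northeast of B: delta (east=+5, north=+5); A at (east=3, north=7).
Therefore A relative to C: (east=3, north=7).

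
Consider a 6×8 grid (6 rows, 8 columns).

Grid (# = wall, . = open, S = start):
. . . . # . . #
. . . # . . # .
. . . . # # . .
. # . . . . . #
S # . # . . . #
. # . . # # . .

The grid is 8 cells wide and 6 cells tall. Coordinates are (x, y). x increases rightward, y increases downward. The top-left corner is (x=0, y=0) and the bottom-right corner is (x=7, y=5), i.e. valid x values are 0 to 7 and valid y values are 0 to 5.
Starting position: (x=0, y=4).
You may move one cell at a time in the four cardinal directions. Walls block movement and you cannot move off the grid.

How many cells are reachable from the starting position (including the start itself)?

Answer: Reachable cells: 30

Derivation:
BFS flood-fill from (x=0, y=4):
  Distance 0: (x=0, y=4)
  Distance 1: (x=0, y=3), (x=0, y=5)
  Distance 2: (x=0, y=2)
  Distance 3: (x=0, y=1), (x=1, y=2)
  Distance 4: (x=0, y=0), (x=1, y=1), (x=2, y=2)
  Distance 5: (x=1, y=0), (x=2, y=1), (x=3, y=2), (x=2, y=3)
  Distance 6: (x=2, y=0), (x=3, y=3), (x=2, y=4)
  Distance 7: (x=3, y=0), (x=4, y=3), (x=2, y=5)
  Distance 8: (x=5, y=3), (x=4, y=4), (x=3, y=5)
  Distance 9: (x=6, y=3), (x=5, y=4)
  Distance 10: (x=6, y=2), (x=6, y=4)
  Distance 11: (x=7, y=2), (x=6, y=5)
  Distance 12: (x=7, y=1), (x=7, y=5)
Total reachable: 30 (grid has 34 open cells total)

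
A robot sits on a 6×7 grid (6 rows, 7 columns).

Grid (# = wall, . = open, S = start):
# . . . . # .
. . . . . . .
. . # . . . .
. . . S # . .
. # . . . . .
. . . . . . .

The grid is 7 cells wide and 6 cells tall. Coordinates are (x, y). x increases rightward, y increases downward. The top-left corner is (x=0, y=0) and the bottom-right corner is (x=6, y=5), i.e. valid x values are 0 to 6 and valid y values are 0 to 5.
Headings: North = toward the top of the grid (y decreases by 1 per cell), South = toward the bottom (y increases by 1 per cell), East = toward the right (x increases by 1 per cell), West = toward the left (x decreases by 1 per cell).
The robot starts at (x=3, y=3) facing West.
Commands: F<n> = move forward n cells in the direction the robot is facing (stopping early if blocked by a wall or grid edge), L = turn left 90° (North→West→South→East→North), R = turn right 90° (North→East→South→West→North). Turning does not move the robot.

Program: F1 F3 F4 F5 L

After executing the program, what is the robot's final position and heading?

Answer: Final position: (x=0, y=3), facing South

Derivation:
Start: (x=3, y=3), facing West
  F1: move forward 1, now at (x=2, y=3)
  F3: move forward 2/3 (blocked), now at (x=0, y=3)
  F4: move forward 0/4 (blocked), now at (x=0, y=3)
  F5: move forward 0/5 (blocked), now at (x=0, y=3)
  L: turn left, now facing South
Final: (x=0, y=3), facing South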